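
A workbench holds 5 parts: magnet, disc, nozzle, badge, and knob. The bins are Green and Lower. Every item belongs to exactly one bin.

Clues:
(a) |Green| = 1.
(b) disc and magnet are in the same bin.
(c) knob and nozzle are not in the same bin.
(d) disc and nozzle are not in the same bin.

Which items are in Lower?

Lower = {badge, disc, knob, magnet}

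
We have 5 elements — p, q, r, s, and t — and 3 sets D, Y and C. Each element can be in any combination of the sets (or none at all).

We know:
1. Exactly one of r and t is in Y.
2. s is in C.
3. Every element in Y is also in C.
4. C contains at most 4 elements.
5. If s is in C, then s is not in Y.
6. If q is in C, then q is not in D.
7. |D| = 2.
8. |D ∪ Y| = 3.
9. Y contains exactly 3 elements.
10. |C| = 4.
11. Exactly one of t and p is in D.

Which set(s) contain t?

t: none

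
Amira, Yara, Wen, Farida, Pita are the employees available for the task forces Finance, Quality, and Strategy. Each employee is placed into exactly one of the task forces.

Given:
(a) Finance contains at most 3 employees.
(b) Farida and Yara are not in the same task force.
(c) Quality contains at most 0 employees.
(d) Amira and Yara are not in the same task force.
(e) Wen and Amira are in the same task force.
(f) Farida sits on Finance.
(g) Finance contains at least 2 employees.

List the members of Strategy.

From (f): Farida ∈ Finance.
(b): Yara ∉ Finance.
(c): Quality already has 0, so the rest are out.
Only one task force left: Yara ∈ Strategy.
(d): Amira ∉ Strategy.
(e): Wen matches Amira: Wen ∉ Strategy.
Only one task force left: Amira ∈ Finance.
Only one task force left: Wen ∈ Finance.
(a): Finance already has 3, so the rest are out.
Only one task force left: Pita ∈ Strategy.

Strategy = {Pita, Yara}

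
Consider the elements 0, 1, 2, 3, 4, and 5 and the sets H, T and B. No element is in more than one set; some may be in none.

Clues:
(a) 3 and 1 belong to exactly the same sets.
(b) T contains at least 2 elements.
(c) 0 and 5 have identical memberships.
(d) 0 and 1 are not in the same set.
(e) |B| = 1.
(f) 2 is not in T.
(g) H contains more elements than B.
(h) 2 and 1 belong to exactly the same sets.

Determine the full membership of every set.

H = {1, 2, 3}; T = {0, 5}; B = {4}

From (f): 2 ∉ T.
(h): 1 matches 2: 1 ∉ T.
(a): 3 matches 1: 3 ∉ T.
Suppose 0 ∈ H: no assignment then satisfies all the clues, so 0 ∉ H.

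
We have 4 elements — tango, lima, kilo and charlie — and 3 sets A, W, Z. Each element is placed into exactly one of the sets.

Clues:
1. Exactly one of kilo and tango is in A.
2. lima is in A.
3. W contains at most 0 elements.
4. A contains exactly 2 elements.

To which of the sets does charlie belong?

charlie: Z

From (2): lima ∈ A.
(3): W already has 0, so the rest are out.
Suppose charlie ∈ A: no assignment then satisfies all the clues, so charlie ∉ A.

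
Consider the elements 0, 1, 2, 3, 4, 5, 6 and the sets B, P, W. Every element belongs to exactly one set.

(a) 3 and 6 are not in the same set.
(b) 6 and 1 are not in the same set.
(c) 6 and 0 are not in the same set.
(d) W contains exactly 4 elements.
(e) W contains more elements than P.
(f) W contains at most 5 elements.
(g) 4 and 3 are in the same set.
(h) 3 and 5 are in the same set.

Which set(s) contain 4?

4: W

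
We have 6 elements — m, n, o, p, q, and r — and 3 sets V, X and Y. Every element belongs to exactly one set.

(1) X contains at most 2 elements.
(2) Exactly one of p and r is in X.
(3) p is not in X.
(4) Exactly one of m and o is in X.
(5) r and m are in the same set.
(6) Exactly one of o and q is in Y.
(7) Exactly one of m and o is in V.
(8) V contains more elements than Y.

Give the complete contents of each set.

From (3): p ∉ X.
(2) (exactly one): r ∈ X.
(5): m matches r: m ∉ V.
(5): m matches r: m ∈ X.
(7) (exactly one): o ∈ V.
(1): X already has 2, so the rest are out.
(6) (exactly one): q ∈ Y.
Suppose n ∉ V: no assignment then satisfies all the clues, so n ∈ V.

V = {n, o, p}; X = {m, r}; Y = {q}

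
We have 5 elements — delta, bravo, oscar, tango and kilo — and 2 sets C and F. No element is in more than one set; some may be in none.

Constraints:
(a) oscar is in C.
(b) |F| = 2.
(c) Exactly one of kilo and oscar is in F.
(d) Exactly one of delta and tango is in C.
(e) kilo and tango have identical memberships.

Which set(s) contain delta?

delta: C

From (a): oscar ∈ C.
(c) (exactly one): kilo ∈ F.
(e): tango matches kilo: tango ∉ C.
(e): tango matches kilo: tango ∈ F.
(b): F already has 2, so the rest are out.
(d) (exactly one): delta ∈ C.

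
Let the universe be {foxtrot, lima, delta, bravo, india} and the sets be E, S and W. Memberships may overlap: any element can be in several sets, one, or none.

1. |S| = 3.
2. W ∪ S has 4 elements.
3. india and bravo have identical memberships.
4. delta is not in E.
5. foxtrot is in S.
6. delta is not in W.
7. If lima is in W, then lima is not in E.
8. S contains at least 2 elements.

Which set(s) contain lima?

lima: W

From (4): delta ∉ E.
From (5): foxtrot ∈ S.
From (6): delta ∉ W.
Suppose lima ∈ E: no assignment then satisfies all the clues, so lima ∉ E.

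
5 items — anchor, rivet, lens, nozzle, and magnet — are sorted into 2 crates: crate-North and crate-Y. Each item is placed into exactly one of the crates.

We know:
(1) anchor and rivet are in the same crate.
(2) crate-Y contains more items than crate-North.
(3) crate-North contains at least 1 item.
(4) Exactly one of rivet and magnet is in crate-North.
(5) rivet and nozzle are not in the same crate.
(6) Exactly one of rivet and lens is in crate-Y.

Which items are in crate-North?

crate-North = {anchor, rivet}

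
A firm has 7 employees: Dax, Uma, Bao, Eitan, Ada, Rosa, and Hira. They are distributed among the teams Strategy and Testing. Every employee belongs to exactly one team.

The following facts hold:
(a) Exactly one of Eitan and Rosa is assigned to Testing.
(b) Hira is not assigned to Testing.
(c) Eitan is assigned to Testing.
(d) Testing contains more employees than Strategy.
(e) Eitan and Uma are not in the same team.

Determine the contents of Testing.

Testing = {Ada, Bao, Dax, Eitan}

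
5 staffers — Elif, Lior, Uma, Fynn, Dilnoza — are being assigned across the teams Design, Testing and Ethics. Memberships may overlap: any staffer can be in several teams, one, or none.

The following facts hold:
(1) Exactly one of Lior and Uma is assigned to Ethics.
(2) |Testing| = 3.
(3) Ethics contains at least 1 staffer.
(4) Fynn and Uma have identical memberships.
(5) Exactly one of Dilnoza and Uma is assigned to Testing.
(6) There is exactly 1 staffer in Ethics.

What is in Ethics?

Ethics = {Lior}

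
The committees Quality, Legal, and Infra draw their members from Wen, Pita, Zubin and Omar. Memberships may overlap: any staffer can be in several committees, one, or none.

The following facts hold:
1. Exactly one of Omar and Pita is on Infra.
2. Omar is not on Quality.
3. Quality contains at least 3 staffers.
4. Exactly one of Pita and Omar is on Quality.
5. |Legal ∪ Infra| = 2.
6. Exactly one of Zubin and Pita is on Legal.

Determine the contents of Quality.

Quality = {Pita, Wen, Zubin}

From (2): Omar ∉ Quality.
(3): only 3 candidates remain for Quality, so all are in.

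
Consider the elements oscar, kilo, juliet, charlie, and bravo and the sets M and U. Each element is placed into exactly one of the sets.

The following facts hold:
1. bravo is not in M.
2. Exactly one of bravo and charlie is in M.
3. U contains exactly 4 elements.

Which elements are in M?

M = {charlie}

From (1): bravo ∉ M.
(2) (exactly one): charlie ∈ M.
(3): only 4 candidates remain for U, so all are in.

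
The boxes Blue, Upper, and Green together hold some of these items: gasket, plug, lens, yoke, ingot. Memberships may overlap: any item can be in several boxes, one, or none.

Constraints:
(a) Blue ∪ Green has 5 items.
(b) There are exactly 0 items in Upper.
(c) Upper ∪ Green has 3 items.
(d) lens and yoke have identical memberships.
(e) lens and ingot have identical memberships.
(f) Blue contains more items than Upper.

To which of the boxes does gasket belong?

gasket: Blue

(b): Upper already has 0, so the rest are out.
Suppose gasket ∉ Blue: no assignment then satisfies all the clues, so gasket ∈ Blue.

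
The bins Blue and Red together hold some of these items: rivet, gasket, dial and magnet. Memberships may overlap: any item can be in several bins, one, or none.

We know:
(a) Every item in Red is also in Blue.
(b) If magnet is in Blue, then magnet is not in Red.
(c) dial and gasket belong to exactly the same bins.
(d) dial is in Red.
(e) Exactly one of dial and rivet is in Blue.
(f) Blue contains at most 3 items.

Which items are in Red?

Red = {dial, gasket}

From (d): dial ∈ Red.
(a) with dial ∈ Red: dial ∈ Blue.
(c): gasket matches dial: gasket ∈ Blue.
(c): gasket matches dial: gasket ∈ Red.
(e) (exactly one): rivet ∉ Blue.
(a) contrapositive: rivet ∉ Red.
Suppose magnet ∈ Red: no assignment then satisfies all the clues, so magnet ∉ Red.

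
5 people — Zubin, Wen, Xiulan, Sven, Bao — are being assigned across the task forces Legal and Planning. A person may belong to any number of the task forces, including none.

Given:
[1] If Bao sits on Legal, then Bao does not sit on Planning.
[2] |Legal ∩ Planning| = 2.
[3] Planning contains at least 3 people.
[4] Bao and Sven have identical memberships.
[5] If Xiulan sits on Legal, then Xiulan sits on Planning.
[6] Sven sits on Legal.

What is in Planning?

Planning = {Wen, Xiulan, Zubin}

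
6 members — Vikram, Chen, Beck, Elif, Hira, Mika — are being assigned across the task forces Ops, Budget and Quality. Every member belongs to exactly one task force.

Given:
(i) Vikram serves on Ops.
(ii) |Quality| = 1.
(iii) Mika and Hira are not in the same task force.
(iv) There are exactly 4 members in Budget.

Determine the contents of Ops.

Ops = {Vikram}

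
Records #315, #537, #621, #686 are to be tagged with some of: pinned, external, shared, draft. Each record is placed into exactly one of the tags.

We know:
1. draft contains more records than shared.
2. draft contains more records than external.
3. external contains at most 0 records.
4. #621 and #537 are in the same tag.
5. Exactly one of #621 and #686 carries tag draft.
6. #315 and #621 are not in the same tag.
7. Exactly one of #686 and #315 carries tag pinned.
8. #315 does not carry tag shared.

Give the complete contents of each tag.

pinned = {#315}; external = {}; shared = {#686}; draft = {#537, #621}

From (8): #315 ∉ shared.
(3): external already has 0, so the rest are out.
Suppose #315 ∉ pinned: no assignment then satisfies all the clues, so #315 ∈ pinned.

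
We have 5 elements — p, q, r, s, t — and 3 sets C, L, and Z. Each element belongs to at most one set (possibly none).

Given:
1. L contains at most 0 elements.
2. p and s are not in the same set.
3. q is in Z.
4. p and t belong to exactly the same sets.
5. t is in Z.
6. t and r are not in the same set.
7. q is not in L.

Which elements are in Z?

From (3): q ∈ Z.
From (5): t ∈ Z.
(1): L already has 0, so the rest are out.
(4): p matches t: p ∉ C.
(4): p matches t: p ∈ Z.
(6): r ∉ Z.
(2): s ∉ Z.

Z = {p, q, t}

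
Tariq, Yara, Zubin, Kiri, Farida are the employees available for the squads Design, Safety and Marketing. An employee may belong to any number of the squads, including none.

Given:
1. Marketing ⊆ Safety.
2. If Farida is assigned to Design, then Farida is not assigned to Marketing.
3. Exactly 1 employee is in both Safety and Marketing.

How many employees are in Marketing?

1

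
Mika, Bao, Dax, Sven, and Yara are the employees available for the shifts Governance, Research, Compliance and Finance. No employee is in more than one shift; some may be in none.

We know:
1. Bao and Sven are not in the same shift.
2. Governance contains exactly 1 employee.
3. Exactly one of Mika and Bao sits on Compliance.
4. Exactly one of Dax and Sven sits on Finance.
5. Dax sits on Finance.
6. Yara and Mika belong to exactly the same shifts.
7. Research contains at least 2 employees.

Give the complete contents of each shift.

Governance = {Sven}; Research = {Mika, Yara}; Compliance = {Bao}; Finance = {Dax}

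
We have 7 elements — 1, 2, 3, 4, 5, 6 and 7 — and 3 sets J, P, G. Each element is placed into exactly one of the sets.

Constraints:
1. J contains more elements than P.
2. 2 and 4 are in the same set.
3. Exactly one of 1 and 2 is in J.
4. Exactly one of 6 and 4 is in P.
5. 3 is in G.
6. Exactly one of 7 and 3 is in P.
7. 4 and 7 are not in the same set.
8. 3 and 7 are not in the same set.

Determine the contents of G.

G = {1, 3}

From (5): 3 ∈ G.
(6) (exactly one): 7 ∈ P.
(7): 4 ∉ P.
(2): 2 matches 4: 2 ∉ P.
(4) (exactly one): 6 ∈ P.
Suppose 1 ∉ G: no assignment then satisfies all the clues, so 1 ∈ G.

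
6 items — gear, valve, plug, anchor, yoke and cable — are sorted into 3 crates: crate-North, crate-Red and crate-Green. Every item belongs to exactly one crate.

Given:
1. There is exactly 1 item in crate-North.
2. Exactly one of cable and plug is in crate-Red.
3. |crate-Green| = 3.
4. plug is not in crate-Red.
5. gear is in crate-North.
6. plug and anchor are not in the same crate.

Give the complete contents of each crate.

crate-North = {gear}; crate-Red = {anchor, cable}; crate-Green = {plug, valve, yoke}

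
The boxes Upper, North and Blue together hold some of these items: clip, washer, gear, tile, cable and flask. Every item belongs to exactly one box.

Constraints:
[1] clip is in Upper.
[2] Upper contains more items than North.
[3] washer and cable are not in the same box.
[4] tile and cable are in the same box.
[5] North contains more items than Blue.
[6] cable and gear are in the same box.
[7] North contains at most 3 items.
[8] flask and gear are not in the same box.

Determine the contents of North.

North = {flask, washer}

From (1): clip ∈ Upper.
Suppose washer ∉ North: no assignment then satisfies all the clues, so washer ∈ North.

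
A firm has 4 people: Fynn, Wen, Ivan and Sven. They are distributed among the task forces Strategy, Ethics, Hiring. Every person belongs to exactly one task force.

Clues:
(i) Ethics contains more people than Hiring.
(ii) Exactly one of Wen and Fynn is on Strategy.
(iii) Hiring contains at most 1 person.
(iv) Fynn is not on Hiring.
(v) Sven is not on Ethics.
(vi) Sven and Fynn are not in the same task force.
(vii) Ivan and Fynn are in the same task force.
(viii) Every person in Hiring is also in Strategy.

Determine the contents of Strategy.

Strategy = {Sven, Wen}

From (iv): Fynn ∉ Hiring.
From (v): Sven ∉ Ethics.
(vii): Ivan matches Fynn: Ivan ∉ Hiring.
Suppose Fynn ∈ Strategy: no assignment then satisfies all the clues, so Fynn ∉ Strategy.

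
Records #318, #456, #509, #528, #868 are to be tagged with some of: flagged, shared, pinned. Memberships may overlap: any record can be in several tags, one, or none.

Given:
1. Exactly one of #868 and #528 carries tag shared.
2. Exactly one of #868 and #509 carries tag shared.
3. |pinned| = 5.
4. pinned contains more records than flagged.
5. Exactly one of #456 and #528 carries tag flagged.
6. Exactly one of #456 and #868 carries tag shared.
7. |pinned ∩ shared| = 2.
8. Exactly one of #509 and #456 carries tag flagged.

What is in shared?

(3): only 5 candidates remain for pinned, so all are in.
Suppose #318 ∉ shared: no assignment then satisfies all the clues, so #318 ∈ shared.

shared = {#318, #868}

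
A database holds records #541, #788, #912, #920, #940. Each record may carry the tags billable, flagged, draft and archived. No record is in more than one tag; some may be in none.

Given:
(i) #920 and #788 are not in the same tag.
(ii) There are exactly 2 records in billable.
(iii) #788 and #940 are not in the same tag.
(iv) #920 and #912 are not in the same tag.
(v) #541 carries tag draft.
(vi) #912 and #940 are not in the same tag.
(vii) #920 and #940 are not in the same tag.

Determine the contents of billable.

billable = {#788, #912}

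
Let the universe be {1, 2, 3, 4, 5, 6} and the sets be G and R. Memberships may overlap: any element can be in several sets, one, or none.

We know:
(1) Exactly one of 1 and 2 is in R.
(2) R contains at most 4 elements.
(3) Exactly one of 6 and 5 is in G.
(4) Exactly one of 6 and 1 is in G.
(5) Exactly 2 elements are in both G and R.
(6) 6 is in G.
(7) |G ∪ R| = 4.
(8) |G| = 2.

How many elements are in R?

4

From (6): 6 ∈ G.
(3) (exactly one): 5 ∉ G.
(4) (exactly one): 1 ∉ G.
Suppose 6 ∉ R: no assignment then satisfies all the clues, so 6 ∈ R.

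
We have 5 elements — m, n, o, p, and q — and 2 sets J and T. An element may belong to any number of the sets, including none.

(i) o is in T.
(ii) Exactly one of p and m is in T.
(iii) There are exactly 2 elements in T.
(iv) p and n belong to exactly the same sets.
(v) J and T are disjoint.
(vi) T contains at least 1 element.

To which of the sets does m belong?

m: T

From (i): o ∈ T.
(v) (disjoint): o ∉ J.
Suppose m ∈ J: no assignment then satisfies all the clues, so m ∉ J.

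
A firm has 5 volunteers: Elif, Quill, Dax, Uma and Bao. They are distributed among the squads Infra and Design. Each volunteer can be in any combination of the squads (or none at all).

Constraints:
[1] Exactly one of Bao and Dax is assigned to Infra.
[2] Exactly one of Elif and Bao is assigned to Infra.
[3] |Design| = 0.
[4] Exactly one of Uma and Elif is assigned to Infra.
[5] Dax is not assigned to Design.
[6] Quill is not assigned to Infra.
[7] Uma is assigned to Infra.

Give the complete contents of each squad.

Infra = {Bao, Uma}; Design = {}

From (5): Dax ∉ Design.
From (6): Quill ∉ Infra.
From (7): Uma ∈ Infra.
(3): Design already has 0, so the rest are out.
(4) (exactly one): Elif ∉ Infra.
(2) (exactly one): Bao ∈ Infra.
(1) (exactly one): Dax ∉ Infra.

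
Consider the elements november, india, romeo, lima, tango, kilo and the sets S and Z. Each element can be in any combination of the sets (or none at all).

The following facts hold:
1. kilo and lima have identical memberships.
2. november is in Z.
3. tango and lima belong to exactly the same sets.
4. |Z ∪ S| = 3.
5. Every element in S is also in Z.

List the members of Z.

Z = {india, november, romeo}

From (2): november ∈ Z.
Suppose india ∉ Z: no assignment then satisfies all the clues, so india ∈ Z.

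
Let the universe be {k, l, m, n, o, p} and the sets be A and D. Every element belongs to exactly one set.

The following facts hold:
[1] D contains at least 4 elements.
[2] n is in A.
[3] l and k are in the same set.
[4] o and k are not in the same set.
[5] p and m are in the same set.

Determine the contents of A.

A = {n, o}

From (2): n ∈ A.
Suppose k ∈ A: no assignment then satisfies all the clues, so k ∉ A.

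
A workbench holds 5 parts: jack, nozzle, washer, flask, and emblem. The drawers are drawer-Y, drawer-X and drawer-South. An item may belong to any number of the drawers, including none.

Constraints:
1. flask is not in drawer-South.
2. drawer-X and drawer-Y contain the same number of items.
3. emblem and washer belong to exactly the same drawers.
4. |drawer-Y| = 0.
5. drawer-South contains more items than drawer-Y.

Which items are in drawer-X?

drawer-X = {}

From (1): flask ∉ drawer-South.
(4): drawer-Y already has 0, so the rest are out.
Suppose jack ∈ drawer-X: no assignment then satisfies all the clues, so jack ∉ drawer-X.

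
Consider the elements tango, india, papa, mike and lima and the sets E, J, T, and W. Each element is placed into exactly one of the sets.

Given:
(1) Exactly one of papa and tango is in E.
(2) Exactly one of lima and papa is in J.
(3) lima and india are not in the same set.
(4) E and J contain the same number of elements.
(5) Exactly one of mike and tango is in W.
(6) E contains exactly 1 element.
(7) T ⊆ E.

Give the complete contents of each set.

E = {tango}; J = {lima}; T = {}; W = {india, mike, papa}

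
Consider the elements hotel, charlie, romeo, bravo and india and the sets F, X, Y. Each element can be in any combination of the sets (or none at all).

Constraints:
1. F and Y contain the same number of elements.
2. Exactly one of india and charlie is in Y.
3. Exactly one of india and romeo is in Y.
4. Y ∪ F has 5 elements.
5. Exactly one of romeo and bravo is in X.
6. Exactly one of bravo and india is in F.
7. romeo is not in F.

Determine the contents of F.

From (7): romeo ∉ F.
Suppose hotel ∉ F: no assignment then satisfies all the clues, so hotel ∈ F.

F = {charlie, hotel, india}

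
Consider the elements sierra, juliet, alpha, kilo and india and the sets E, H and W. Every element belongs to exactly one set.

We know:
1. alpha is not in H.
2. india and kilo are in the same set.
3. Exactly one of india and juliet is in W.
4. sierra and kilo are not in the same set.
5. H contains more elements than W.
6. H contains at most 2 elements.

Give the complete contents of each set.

E = {alpha, sierra}; H = {india, kilo}; W = {juliet}

From (1): alpha ∉ H.
Suppose sierra ∉ E: no assignment then satisfies all the clues, so sierra ∈ E.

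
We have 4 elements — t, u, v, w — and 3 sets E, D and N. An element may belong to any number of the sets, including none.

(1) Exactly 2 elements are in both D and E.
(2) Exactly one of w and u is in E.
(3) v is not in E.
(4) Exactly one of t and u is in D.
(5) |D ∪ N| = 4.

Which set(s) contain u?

From (3): v ∉ E.
Suppose u ∈ E: no assignment then satisfies all the clues, so u ∉ E.

u: N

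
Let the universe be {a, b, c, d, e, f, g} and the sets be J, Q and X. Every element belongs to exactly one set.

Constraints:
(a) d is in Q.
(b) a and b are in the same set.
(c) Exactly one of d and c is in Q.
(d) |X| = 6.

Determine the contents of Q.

Q = {d}

From (a): d ∈ Q.
(c) (exactly one): c ∉ Q.
(d): only 6 candidates remain for X, so all are in.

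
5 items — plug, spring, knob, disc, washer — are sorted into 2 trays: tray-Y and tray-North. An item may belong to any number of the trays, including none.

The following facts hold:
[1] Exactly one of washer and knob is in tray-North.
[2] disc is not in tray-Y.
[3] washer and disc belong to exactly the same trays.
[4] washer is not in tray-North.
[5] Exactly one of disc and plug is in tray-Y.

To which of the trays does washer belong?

From (2): disc ∉ tray-Y.
From (4): washer ∉ tray-North.
(1) (exactly one): knob ∈ tray-North.
(3): washer matches disc: washer ∉ tray-Y.
(3): disc matches washer: disc ∉ tray-North.
(5) (exactly one): plug ∈ tray-Y.

washer: none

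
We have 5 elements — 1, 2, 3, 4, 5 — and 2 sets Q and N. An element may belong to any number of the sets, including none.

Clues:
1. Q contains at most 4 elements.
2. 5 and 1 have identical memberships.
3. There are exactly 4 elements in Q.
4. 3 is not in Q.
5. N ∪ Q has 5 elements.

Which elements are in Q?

Q = {1, 2, 4, 5}

From (4): 3 ∉ Q.
(3): only 4 candidates remain for Q, so all are in.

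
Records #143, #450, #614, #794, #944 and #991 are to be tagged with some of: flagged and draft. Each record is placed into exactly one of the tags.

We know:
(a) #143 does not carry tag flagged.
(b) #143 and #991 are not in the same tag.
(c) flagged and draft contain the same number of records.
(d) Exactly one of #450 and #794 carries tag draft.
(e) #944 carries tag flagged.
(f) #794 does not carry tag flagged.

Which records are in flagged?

From (a): #143 ∉ flagged.
From (e): #944 ∈ flagged.
From (f): #794 ∉ flagged.
Only one tag left: #143 ∈ draft.
Only one tag left: #794 ∈ draft.
(b): #991 ∉ draft.
(d) (exactly one): #450 ∉ draft.
Only one tag left: #450 ∈ flagged.
Only one tag left: #991 ∈ flagged.
Suppose #614 ∈ flagged: no assignment then satisfies all the clues, so #614 ∉ flagged.

flagged = {#450, #944, #991}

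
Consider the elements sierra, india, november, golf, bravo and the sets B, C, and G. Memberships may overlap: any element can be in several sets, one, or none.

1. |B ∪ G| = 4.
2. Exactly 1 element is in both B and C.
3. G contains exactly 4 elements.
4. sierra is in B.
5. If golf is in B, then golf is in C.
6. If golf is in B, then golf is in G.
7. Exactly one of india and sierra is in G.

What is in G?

From (4): sierra ∈ B.
Suppose sierra ∉ G: no assignment then satisfies all the clues, so sierra ∈ G.

G = {bravo, golf, november, sierra}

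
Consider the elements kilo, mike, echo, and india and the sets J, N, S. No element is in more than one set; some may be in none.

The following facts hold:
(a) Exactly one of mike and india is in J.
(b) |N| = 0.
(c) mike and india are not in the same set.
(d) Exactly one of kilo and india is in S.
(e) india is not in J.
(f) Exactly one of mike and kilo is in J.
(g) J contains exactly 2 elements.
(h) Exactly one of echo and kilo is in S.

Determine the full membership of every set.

From (e): india ∉ J.
(a) (exactly one): mike ∈ J.
(b): N already has 0, so the rest are out.
(f) (exactly one): kilo ∉ J.
(g): only 2 candidates remain for J, so all are in.
(h) (exactly one): kilo ∈ S.
(d) (exactly one): india ∉ S.

J = {echo, mike}; N = {}; S = {kilo}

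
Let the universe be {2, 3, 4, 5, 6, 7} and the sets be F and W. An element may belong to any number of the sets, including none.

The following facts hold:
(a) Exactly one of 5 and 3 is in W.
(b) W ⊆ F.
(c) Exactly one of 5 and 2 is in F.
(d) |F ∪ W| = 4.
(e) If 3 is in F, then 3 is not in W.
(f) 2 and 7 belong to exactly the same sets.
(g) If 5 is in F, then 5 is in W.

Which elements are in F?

F = {3, 4, 5, 6}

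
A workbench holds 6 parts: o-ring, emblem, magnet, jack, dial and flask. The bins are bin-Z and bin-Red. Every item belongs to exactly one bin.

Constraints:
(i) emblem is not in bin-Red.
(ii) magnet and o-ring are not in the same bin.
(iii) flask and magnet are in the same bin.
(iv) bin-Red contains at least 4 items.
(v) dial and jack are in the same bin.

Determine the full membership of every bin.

bin-Z = {emblem, o-ring}; bin-Red = {dial, flask, jack, magnet}

From (i): emblem ∉ bin-Red.
Only one bin left: emblem ∈ bin-Z.
Suppose o-ring ∉ bin-Z: no assignment then satisfies all the clues, so o-ring ∈ bin-Z.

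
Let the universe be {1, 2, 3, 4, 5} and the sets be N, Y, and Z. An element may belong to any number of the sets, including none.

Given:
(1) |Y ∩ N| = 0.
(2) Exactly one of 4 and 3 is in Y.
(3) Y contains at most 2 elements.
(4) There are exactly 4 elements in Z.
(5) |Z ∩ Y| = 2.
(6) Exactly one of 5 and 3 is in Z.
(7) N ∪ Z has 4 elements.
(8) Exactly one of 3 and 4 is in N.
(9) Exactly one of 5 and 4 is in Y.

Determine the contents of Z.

Z = {1, 2, 3, 4}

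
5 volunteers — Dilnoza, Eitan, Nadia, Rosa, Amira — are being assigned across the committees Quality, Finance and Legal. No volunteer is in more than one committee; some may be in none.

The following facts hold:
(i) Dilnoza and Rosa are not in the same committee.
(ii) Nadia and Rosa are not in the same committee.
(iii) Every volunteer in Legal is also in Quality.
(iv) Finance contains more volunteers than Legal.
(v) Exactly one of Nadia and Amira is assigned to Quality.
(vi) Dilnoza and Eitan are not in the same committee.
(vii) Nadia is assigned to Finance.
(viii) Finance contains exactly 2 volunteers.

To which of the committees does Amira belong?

From (vii): Nadia ∈ Finance.
(ii): Rosa ∉ Finance.
(v) (exactly one): Amira ∈ Quality.

Amira: Quality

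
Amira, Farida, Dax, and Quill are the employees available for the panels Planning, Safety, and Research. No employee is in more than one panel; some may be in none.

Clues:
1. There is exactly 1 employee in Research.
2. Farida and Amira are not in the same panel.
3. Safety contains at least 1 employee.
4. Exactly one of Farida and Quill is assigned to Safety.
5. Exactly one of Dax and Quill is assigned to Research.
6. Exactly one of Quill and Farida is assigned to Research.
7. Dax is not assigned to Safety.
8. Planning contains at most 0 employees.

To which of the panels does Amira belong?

Amira: none

From (7): Dax ∉ Safety.
(8): Planning already has 0, so the rest are out.
Suppose Amira ∈ Safety: no assignment then satisfies all the clues, so Amira ∉ Safety.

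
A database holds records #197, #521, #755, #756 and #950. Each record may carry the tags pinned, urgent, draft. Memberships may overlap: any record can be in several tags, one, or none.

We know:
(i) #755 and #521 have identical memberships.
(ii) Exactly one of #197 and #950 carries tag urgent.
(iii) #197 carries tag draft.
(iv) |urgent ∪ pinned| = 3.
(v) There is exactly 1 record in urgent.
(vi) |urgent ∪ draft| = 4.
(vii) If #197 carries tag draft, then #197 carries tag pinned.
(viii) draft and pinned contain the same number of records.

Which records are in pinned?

pinned = {#197, #756, #950}

From (iii): #197 ∈ draft.
(vii): #197 ∈ pinned.
Suppose #521 ∈ pinned: no assignment then satisfies all the clues, so #521 ∉ pinned.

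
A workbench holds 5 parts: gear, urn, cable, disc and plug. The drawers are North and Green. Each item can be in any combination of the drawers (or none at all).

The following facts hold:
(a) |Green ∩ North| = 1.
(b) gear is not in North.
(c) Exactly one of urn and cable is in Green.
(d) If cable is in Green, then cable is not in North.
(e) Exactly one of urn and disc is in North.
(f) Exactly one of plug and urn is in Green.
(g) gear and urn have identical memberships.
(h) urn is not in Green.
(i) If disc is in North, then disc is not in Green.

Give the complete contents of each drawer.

North = {disc, plug}; Green = {cable, plug}

From (b): gear ∉ North.
From (h): urn ∉ Green.
(c) (exactly one): cable ∈ Green.
(d): cable ∉ North.
(f) (exactly one): plug ∈ Green.
(g): urn matches gear: urn ∉ North.
(g): gear matches urn: gear ∉ Green.
(e) (exactly one): disc ∈ North.
(i): disc ∉ Green.
Suppose plug ∉ North: no assignment then satisfies all the clues, so plug ∈ North.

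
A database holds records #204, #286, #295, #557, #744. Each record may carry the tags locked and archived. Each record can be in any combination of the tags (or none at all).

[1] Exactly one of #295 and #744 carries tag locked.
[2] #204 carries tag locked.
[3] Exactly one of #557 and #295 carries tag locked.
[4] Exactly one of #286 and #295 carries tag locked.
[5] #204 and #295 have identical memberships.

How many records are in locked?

2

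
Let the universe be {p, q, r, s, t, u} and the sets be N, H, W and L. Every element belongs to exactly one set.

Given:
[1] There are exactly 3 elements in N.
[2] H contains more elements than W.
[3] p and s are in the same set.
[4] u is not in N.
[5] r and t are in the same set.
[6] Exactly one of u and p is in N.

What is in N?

N = {p, q, s}

From (4): u ∉ N.
(6) (exactly one): p ∈ N.
(3): s matches p: s ∈ N.
Suppose q ∉ N: no assignment then satisfies all the clues, so q ∈ N.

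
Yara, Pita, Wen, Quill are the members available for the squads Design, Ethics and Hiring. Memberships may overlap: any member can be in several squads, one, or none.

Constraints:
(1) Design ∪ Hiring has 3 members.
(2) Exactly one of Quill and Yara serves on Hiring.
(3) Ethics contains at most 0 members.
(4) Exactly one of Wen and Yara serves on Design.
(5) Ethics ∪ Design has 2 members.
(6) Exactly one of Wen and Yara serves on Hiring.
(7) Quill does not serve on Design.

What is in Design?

Design = {Pita, Wen}

From (7): Quill ∉ Design.
(3): Ethics already has 0, so the rest are out.
Suppose Yara ∈ Design: no assignment then satisfies all the clues, so Yara ∉ Design.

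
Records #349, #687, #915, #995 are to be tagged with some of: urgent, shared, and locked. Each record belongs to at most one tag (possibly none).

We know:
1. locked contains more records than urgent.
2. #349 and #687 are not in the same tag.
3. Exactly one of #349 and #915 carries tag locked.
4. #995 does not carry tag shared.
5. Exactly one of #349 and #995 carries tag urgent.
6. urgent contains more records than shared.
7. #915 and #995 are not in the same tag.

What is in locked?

locked = {#687, #915}

From (4): #995 ∉ shared.
Suppose #349 ∈ locked: no assignment then satisfies all the clues, so #349 ∉ locked.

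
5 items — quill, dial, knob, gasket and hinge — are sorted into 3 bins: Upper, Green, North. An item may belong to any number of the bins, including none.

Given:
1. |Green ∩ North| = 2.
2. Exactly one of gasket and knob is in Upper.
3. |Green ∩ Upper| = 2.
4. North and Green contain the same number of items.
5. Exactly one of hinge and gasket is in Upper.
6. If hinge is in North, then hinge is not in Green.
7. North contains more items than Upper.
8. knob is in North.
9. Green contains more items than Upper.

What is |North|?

3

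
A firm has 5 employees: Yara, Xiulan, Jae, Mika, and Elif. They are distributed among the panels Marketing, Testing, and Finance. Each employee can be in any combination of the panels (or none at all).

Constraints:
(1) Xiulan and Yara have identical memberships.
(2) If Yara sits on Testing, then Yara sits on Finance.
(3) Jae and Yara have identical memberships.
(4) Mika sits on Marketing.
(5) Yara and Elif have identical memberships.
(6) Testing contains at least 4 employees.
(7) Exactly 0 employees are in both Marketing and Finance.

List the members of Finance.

Finance = {Elif, Jae, Xiulan, Yara}

From (4): Mika ∈ Marketing.
Suppose Yara ∉ Finance: no assignment then satisfies all the clues, so Yara ∈ Finance.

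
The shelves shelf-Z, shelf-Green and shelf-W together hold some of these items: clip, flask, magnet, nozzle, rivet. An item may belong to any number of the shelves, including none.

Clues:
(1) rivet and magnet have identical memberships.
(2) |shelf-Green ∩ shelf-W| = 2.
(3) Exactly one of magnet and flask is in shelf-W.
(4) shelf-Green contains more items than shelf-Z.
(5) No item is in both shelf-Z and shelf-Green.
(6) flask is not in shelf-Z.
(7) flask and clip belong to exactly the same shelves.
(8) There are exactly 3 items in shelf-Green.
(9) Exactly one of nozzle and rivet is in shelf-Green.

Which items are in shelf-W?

shelf-W = {clip, flask}

From (6): flask ∉ shelf-Z.
(7): clip matches flask: clip ∉ shelf-Z.
Suppose clip ∉ shelf-W: no assignment then satisfies all the clues, so clip ∈ shelf-W.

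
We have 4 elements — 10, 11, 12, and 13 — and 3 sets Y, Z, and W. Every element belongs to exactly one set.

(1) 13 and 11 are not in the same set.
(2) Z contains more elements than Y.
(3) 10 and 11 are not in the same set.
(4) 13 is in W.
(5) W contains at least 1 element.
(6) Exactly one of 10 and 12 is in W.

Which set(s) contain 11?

From (4): 13 ∈ W.
(1): 11 ∉ W.
Suppose 11 ∈ Y: no assignment then satisfies all the clues, so 11 ∉ Y.

11: Z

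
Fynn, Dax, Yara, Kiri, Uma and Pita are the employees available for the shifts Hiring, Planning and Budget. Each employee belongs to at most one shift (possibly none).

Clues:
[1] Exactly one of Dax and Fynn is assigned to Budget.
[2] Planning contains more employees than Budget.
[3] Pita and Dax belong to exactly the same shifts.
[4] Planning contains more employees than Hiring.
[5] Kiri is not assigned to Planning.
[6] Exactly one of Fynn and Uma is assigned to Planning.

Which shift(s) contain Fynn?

Fynn: Budget

From (5): Kiri ∉ Planning.
Suppose Fynn ∈ Hiring: no assignment then satisfies all the clues, so Fynn ∉ Hiring.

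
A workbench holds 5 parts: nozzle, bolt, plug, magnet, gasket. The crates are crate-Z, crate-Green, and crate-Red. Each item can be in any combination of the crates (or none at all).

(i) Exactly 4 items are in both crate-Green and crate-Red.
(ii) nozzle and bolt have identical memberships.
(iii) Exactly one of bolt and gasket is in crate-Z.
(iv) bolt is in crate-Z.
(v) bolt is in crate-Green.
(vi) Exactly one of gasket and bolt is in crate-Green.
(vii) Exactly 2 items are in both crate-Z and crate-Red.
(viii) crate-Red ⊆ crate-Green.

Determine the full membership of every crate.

crate-Z = {bolt, nozzle}; crate-Green = {bolt, magnet, nozzle, plug}; crate-Red = {bolt, magnet, nozzle, plug}

From (iv): bolt ∈ crate-Z.
From (v): bolt ∈ crate-Green.
(ii): nozzle matches bolt: nozzle ∈ crate-Z.
(ii): nozzle matches bolt: nozzle ∈ crate-Green.
(iii) (exactly one): gasket ∉ crate-Z.
(vi) (exactly one): gasket ∉ crate-Green.
(viii) contrapositive: gasket ∉ crate-Red.
Suppose nozzle ∉ crate-Red: no assignment then satisfies all the clues, so nozzle ∈ crate-Red.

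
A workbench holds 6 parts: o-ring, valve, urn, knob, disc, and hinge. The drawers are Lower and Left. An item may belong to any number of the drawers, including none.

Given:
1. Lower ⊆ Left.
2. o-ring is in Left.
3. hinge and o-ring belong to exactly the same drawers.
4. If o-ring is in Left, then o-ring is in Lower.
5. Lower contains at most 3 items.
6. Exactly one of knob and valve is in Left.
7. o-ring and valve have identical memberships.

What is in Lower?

Lower = {hinge, o-ring, valve}

From (2): o-ring ∈ Left.
(3): hinge matches o-ring: hinge ∈ Left.
(4): o-ring ∈ Lower.
(7): valve matches o-ring: valve ∈ Lower.
(7): valve matches o-ring: valve ∈ Left.
(3): hinge matches o-ring: hinge ∈ Lower.
(5): Lower already has 3, so the rest are out.
(6) (exactly one): knob ∉ Left.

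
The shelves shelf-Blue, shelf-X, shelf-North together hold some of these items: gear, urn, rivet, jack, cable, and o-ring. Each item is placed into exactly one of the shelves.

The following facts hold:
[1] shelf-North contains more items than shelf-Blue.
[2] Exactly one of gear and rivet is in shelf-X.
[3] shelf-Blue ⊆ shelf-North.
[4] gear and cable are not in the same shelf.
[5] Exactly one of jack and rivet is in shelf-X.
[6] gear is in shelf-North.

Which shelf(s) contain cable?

cable: shelf-X

From (6): gear ∈ shelf-North.
(2) (exactly one): rivet ∈ shelf-X.
(4): cable ∉ shelf-North.
(5) (exactly one): jack ∉ shelf-X.
(3) contrapositive: cable ∉ shelf-Blue.
Only one shelf left: cable ∈ shelf-X.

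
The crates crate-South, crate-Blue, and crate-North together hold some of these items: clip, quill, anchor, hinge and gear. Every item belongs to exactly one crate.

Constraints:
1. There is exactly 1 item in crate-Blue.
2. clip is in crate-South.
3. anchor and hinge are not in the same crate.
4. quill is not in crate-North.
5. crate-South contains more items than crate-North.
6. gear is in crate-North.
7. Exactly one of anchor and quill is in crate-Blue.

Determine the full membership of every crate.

crate-South = {clip, hinge, quill}; crate-Blue = {anchor}; crate-North = {gear}

From (2): clip ∈ crate-South.
From (4): quill ∉ crate-North.
From (6): gear ∈ crate-North.
Suppose quill ∉ crate-South: no assignment then satisfies all the clues, so quill ∈ crate-South.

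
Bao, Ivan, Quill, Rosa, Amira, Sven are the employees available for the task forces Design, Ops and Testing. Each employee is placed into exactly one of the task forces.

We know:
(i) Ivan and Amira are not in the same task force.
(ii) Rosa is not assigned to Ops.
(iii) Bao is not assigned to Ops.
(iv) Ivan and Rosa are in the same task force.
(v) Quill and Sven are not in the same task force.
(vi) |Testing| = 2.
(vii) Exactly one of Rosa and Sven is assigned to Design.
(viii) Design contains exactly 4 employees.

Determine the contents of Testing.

Testing = {Amira, Sven}

From (ii): Rosa ∉ Ops.
From (iii): Bao ∉ Ops.
(iv): Ivan matches Rosa: Ivan ∉ Ops.
Suppose Bao ∈ Testing: no assignment then satisfies all the clues, so Bao ∉ Testing.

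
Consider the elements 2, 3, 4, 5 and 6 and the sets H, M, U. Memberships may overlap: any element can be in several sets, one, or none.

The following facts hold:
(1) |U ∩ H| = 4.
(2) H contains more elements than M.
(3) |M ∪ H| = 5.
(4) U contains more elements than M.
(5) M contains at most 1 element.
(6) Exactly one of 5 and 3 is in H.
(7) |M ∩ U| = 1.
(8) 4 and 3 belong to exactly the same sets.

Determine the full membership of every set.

H = {2, 3, 4, 6}; M = {5}; U = {2, 3, 4, 5, 6}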